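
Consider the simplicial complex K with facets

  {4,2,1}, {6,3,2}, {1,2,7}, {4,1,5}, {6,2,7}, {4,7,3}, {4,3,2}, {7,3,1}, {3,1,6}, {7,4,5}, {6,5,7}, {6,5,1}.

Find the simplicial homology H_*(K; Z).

H_0 ≅ Z,  H_1 ≅ Z/2Z,  H_2 = 0.

Take the total order 1 < 2 < 3 < 4 < 5 < 6 < 7 on the vertex set. Then K (dimension 2) consists of the simplices:

  0-simplices (7): [1], [2], [3], [4], [5], [6], [7]
  1-simplices (18): [1,2], [1,3], [1,4], [1,5], [1,6], [1,7], [2,3], [2,4], [2,6], [2,7], [3,4], [3,6], [3,7], [4,5], [4,7], [5,6], [5,7], [6,7]
  2-simplices (12): [1,2,4], [1,2,7], [1,3,6], [1,3,7], [1,4,5], [1,5,6], [2,3,4], [2,3,6], [2,6,7], [3,4,7], [4,5,7], [5,6,7]

so the chain groups are C_0 ≅ Z^7, C_1 ≅ Z^18, C_2 ≅ Z^12.

The boundary map ∂_1: C_1 → C_0 sends each edge [p,q] (with p < q) to q − p. For instance
  ∂[3,7] = [7] − [3].
As a 7×18 matrix over Z this has rank 6, with invariant factors (1,1,1,1,1,1).

The boundary map ∂_2: C_2 → C_1 sends each 2-simplex [p,q,r] to [q,r] − [p,r] + [p,q]. For instance
  ∂[1,2,7] = [2,7] − [1,7] + [1,2],
  ∂[2,6,7] = [6,7] − [2,7] + [2,6].
The resulting 18×12 matrix has rank 12, and its Smith normal form has invariant factors (1,1,1,1,1,1,1,1,1,1,1,2).

Now H_k = ker ∂_k / im ∂_{k+1}, so:

  H_0: rank C_0 − rank ∂_1 = 7 − 6 = 1, and the invariant factors of ∂_1 are all 1, so H_0 = Z.
  H_1: rank ker ∂_1 − rank ∂_2 = (18 − 6) − 12 = 0, and ∂_2 has invariant factor 2 > 1, so H_1 = Z/2Z.
  H_2: rank ker ∂_2 − rank ∂_3 = (12 − 12) − 0 = 0, and there is no ∂_3, so H_2 = 0.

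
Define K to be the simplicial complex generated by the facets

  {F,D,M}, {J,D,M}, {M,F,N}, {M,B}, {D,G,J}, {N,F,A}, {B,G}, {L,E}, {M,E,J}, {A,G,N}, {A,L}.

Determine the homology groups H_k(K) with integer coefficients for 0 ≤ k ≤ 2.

Order the vertices as A < B < D < E < F < G < J < L < M < N. Listing each simplex with vertices in this order, K has dimension 2 with simplices:

  0-simplices (10): A, B, D, E, F, G, J, L, M, N
  1-simplices (19): AF, AG, AL, AN, BG, BM, DF, DG, DJ, DM, EJ, EL, EM, FM, FN, GJ, GN, JM, MN
  2-simplices (7): AFN, AGN, DFM, DGJ, DJM, EJM, FMN

Hence C_0 ≅ Z^10, C_1 ≅ Z^19, C_2 ≅ Z^7.

The boundary map ∂_1: C_1 → C_0 is given by ∂[p,q] = [q] − [p]. For instance
  ∂BG = G − B.
The 10×19 boundary matrix has rank 9 and Smith normal form diag(1,1,1,1,1,1,1,1,1).

∂_2: C_2 → C_1 acts by ∂[p,q,r] = [q,r] − [p,r] + [p,q]. For instance
  ∂DFM = FM − DM + DF,
  ∂AGN = GN − AN + AG.
The 19×7 boundary matrix has rank 7 and Smith normal form diag(1,1,1,1,1,1,1).

Computing H_k = (kernel of ∂_k) / (image of ∂_{k+1}):

  H_0: rank C_0 − rank ∂_1 = 10 − 9 = 1, and the invariant factors of ∂_1 are all 1, so H_0 ≅ Z.
  H_1: rank ker ∂_1 − rank ∂_2 = (19 − 9) − 7 = 3, and the invariant factors of ∂_2 are all 1, so H_1 ≅ Z^3.
  H_2: rank ker ∂_2 − rank ∂_3 = (7 − 7) − 0 = 0, and there is no ∂_3, so H_2 ≅ 0.

As a check, the Euler characteristic is 10 − 19 + 7 = -2, which agrees with 1 − 3 + 0 = -2.

H_0 = Z,  H_1 = Z^3,  H_2 = 0.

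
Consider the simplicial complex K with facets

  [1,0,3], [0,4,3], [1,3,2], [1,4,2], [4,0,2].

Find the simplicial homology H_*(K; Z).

H_0 = Z,  H_1 = Z,  H_2 = 0.

Take the total order 0 < 1 < 2 < 3 < 4 on the vertex set. Then K (dimension 2) consists of the simplices:

  0-simplices (5): [0], [1], [2], [3], [4]
  1-simplices (10): [0,1], [0,2], [0,3], [0,4], [1,2], [1,3], [1,4], [2,3], [2,4], [3,4]
  2-simplices (5): [0,1,3], [0,2,4], [0,3,4], [1,2,3], [1,2,4]

Hence C_0 ≅ Z^5, C_1 ≅ Z^10, C_2 ≅ Z^5.

Boundary ∂_1: C_1 → C_0 maps an edge to its endpoints' difference, ∂[p,q] = q − p.
The resulting 5×10 matrix has rank 4, and its Smith normal form has invariant factors (1,1,1,1).

Boundary ∂_2: C_2 → C_1 sends each 2-simplex [p,q,r] to [q,r] − [p,r] + [p,q]. For instance
  ∂[0,2,4] = [2,4] − [0,4] + [0,2],
  ∂[0,1,3] = [1,3] − [0,3] + [0,1].
As a 10×5 matrix over Z this has rank 5, with invariant factors (1,1,1,1,1).

Reading off H_k = ker ∂_k / im ∂_{k+1}:

  H_0: rank C_0 − rank ∂_1 = 5 − 4 = 1, and the invariant factors of ∂_1 are all 1, so H_0 ≅ Z.
  H_1: rank ker ∂_1 − rank ∂_2 = (10 − 4) − 5 = 1, and the invariant factors of ∂_2 are all 1, so H_1 ≅ Z.
  H_2: rank ker ∂_2 − rank ∂_3 = (5 − 5) − 0 = 0, and there is no ∂_3, so H_2 ≅ 0.

(K is a triangulation of the Möbius band.)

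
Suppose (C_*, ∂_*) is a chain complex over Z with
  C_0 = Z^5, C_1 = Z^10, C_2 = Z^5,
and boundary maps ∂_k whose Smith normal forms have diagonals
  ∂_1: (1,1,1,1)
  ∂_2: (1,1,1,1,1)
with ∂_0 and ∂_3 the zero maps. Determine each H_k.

H_0: b_0 = 5 − 0 − 4 = 1; torsion from ∂_1 factors > 1: none. So H_0 = Z.
H_1: b_1 = 10 − 4 − 5 = 1; torsion from ∂_2 factors > 1: none. So H_1 = Z.
H_2: b_2 = 5 − 5 − 0 = 0; torsion from ∂_3 factors > 1: none. So H_2 = 0.

H_0 = Z,  H_1 = Z,  H_2 = 0.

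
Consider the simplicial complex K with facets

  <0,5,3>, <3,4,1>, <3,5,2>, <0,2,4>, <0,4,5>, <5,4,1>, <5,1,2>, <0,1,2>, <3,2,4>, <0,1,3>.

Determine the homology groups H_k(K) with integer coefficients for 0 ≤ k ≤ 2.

H_0 = Z,  H_1 = Z_2,  H_2 = 0.

Fix the vertex order 0 < 1 < 2 < 3 < 4 < 5 and write every simplex with vertices in increasing order. Then dim K = 2 and the simplices of K are:

  0-simplices (6): [0], [1], [2], [3], [4], [5]
  1-simplices (15): [0,1], [0,2], [0,3], [0,4], [0,5], [1,2], [1,3], [1,4], [1,5], [2,3], [2,4], [2,5], [3,4], [3,5], [4,5]
  2-simplices (10): [0,1,2], [0,1,3], [0,2,4], [0,3,5], [0,4,5], [1,2,5], [1,3,4], [1,4,5], [2,3,4], [2,3,5]

so the chain groups are C_0 ≅ Z^6, C_1 ≅ Z^15, C_2 ≅ Z^10.

Boundary ∂_1: C_1 → C_0 is given by ∂[p,q] = [q] − [p]. For instance
  ∂[2,5] = [5] − [2].
The resulting 6×15 matrix has rank 5, and its Smith normal form has invariant factors (1,1,1,1,1).

Boundary ∂_2: C_2 → C_1 sends each 2-simplex [p,q,r] to [q,r] − [p,r] + [p,q]. For instance
  ∂[0,3,5] = [3,5] − [0,5] + [0,3],
  ∂[1,3,4] = [3,4] − [1,4] + [1,3].
The resulting 15×10 matrix has rank 10, and its Smith normal form has invariant factors (1,1,1,1,1,1,1,1,1,2).

Reading off H_k = ker ∂_k / im ∂_{k+1}:

  H_0: rank C_0 − rank ∂_1 = 6 − 5 = 1, and the invariant factors of ∂_1 are all 1, so H_0 = Z.
  H_1: rank ker ∂_1 − rank ∂_2 = (15 − 5) − 10 = 0, and ∂_2 has invariant factor 2 > 1, so H_1 = Z_2.
  H_2: rank ker ∂_2 − rank ∂_3 = (10 − 10) − 0 = 0, and there is no ∂_3, so H_2 = 0.

As a check, the Euler characteristic is 6 − 15 + 10 = 1, which agrees with 1 − 0 + 0 = 1.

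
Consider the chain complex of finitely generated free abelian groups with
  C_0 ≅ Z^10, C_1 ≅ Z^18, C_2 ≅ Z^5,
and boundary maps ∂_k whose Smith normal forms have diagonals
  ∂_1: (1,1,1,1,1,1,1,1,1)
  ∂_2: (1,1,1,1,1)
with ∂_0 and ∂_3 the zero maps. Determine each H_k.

H_0 = Z,  H_1 = Z^4,  H_2 = 0.

H_0: b_0 = 10 − 0 − 9 = 1; torsion from ∂_1 factors > 1: none. So H_0 = Z.
H_1: b_1 = 18 − 9 − 5 = 4; torsion from ∂_2 factors > 1: none. So H_1 = Z^4.
H_2: b_2 = 5 − 5 − 0 = 0; torsion from ∂_3 factors > 1: none. So H_2 = 0.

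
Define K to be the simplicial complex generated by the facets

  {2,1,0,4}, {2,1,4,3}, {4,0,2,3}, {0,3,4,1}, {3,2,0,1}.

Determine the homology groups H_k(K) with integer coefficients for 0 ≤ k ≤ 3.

Take the total order 0 < 1 < 2 < 3 < 4 on the vertex set. Then K (dimension 3) consists of the simplices:

  0-simplices (5): [0], [1], [2], [3], [4]
  1-simplices (10): [0,1], [0,2], [0,3], [0,4], [1,2], [1,3], [1,4], [2,3], [2,4], [3,4]
  2-simplices (10): [0,1,2], [0,1,3], [0,1,4], [0,2,3], [0,2,4], [0,3,4], [1,2,3], [1,2,4], [1,3,4], [2,3,4]
  3-simplices (5): [0,1,2,3], [0,1,2,4], [0,1,3,4], [0,2,3,4], [1,2,3,4]

giving chain groups C_0 ≅ Z^5, C_1 ≅ Z^10, C_2 ≅ Z^10, C_3 ≅ Z^5.

∂_1: C_1 → C_0 is given by ∂[p,q] = [q] − [p]. For instance
  ∂[0,1] = [1] − [0].
The 5×10 boundary matrix has rank 4 and Smith normal form diag(1,1,1,1).

The boundary map ∂_2: C_2 → C_1 maps a triangle to the signed sum of its edges. For instance
  ∂[0,1,3] = [1,3] − [0,3] + [0,1],
  ∂[2,3,4] = [3,4] − [2,4] + [2,3].
The resulting 10×10 matrix has rank 6, and its Smith normal form has invariant factors (1,1,1,1,1,1).

∂_3: C_3 → C_2 sends each 3-simplex σ to the alternating sum Σ_i (−1)^i (σ with its i-th vertex removed). For instance
  ∂[1,2,3,4] = [2,3,4] − [1,3,4] + [1,2,4] − [1,2,3],
  ∂[0,2,3,4] = [2,3,4] − [0,3,4] + [0,2,4] − [0,2,3].
The 10×5 boundary matrix has rank 4 and Smith normal form diag(1,1,1,1).

Now H_k = ker ∂_k / im ∂_{k+1}, so:

  H_0: rank C_0 − rank ∂_1 = 5 − 4 = 1, and the invariant factors of ∂_1 are all 1, so H_0 ≅ Z.
  H_1: rank ker ∂_1 − rank ∂_2 = (10 − 4) − 6 = 0, and the invariant factors of ∂_2 are all 1, so H_1 ≅ 0.
  H_2: rank ker ∂_2 − rank ∂_3 = (10 − 6) − 4 = 0, and the invariant factors of ∂_3 are all 1, so H_2 ≅ 0.
  H_3: rank ker ∂_3 − rank ∂_4 = (5 − 4) − 0 = 1, and there is no ∂_4, so H_3 ≅ Z.

As a check, the Euler characteristic is 5 − 10 + 10 − 5 = 0, which agrees with 1 − 0 + 0 − 1 = 0.

H_0 ≅ Z,  H_1 = 0,  H_2 = 0,  H_3 ≅ Z.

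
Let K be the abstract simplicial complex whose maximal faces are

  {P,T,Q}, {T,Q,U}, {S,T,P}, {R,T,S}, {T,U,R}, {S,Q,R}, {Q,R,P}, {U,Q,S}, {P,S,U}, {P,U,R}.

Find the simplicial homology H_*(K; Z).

We work with the vertex ordering P < Q < R < S < T < U. The simplices of K, each written with vertices in increasing order, are:

  0-simplices (6): P, Q, R, S, T, U
  1-simplices (15): PQ, PR, PS, PT, PU, QR, QS, QT, QU, RS, RT, RU, ST, SU, TU
  2-simplices (10): PQR, PQT, PRU, PST, PSU, QRS, QSU, QTU, RST, RTU

Hence C_0 ≅ Z^6, C_1 ≅ Z^15, C_2 ≅ Z^10.

∂_1: C_1 → C_0 is given by ∂[p,q] = [q] − [p]. For instance
  ∂QR = R − Q.
This gives a 6×15 integer matrix of rank 5; reducing to Smith normal form yields diagonal entries (1,1,1,1,1).

The boundary map ∂_2: C_2 → C_1 acts by ∂[p,q,r] = [q,r] − [p,r] + [p,q]. For instance
  ∂RTU = TU − RU + RT,
  ∂PSU = SU − PU + PS.
The resulting 15×10 matrix has rank 10, and its Smith normal form has invariant factors (1,1,1,1,1,1,1,1,1,2).

From H_k ≅ ker(∂_k) / im(∂_{k+1}) we obtain:

  H_0: rank C_0 − rank ∂_1 = 6 − 5 = 1, and the invariant factors of ∂_1 are all 1, so H_0 ≅ Z.
  H_1: rank ker ∂_1 − rank ∂_2 = (15 − 5) − 10 = 0, and ∂_2 has invariant factor 2 > 1, so H_1 ≅ Z/2Z.
  H_2: rank ker ∂_2 − rank ∂_3 = (10 − 10) − 0 = 0, and there is no ∂_3, so H_2 ≅ 0.

As a check, the Euler characteristic is 6 − 15 + 10 = 1, which agrees with 1 − 0 + 0 = 1.

H_0 = Z,  H_1 = Z/2Z,  H_2 = 0.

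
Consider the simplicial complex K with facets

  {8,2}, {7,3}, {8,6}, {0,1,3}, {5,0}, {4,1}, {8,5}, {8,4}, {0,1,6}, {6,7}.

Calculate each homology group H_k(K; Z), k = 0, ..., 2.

Fix the vertex order 0 < 1 < 2 < 3 < 4 < 5 < 6 < 7 < 8 and write every simplex with vertices in increasing order. Then dim K = 2 and the simplices of K are:

  0-simplices (9): [0], [1], [2], [3], [4], [5], [6], [7], [8]
  1-simplices (13): [0,1], [0,3], [0,5], [0,6], [1,3], [1,4], [1,6], [2,8], [3,7], [4,8], [5,8], [6,7], [6,8]
  2-simplices (2): [0,1,3], [0,1,6]

giving chain groups C_0 ≅ Z^9, C_1 ≅ Z^13, C_2 ≅ Z^2.

Boundary ∂_1: C_1 → C_0 maps an edge to its endpoints' difference, ∂[p,q] = q − p. For instance
  ∂[0,6] = [6] − [0].
This gives a 9×13 integer matrix of rank 8; reducing to Smith normal form yields diagonal entries (1,1,1,1,1,1,1,1).

∂_2: C_2 → C_1 acts by ∂[p,q,r] = [q,r] − [p,r] + [p,q]. For instance
  ∂[0,1,3] = [1,3] − [0,3] + [0,1],
  ∂[0,1,6] = [1,6] − [0,6] + [0,1].
As a 13×2 matrix over Z this has rank 2, with invariant factors (1,1).

Computing H_k = (kernel of ∂_k) / (image of ∂_{k+1}):

  H_0: rank C_0 − rank ∂_1 = 9 − 8 = 1, and the invariant factors of ∂_1 are all 1, so H_0 ≅ Z.
  H_1: rank ker ∂_1 − rank ∂_2 = (13 − 8) − 2 = 3, and the invariant factors of ∂_2 are all 1, so H_1 ≅ Z^3.
  H_2: rank ker ∂_2 − rank ∂_3 = (2 − 2) − 0 = 0, and there is no ∂_3, so H_2 ≅ 0.

H_0 = Z,  H_1 = Z^3,  H_2 = 0.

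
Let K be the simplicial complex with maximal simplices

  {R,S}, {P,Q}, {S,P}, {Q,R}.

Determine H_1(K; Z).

Take the total order P < Q < R < S on the vertex set. Then K (dimension 1) consists of the simplices:

  0-simplices (4): P, Q, R, S
  1-simplices (4): PQ, PS, QR, RS

giving chain groups C_0 ≅ Z^4, C_1 ≅ Z^4.

∂_1: C_1 → C_0 maps an edge to its endpoints' difference, ∂[p,q] = q − p.
The resulting 4×4 matrix has rank 3, and its Smith normal form has invariant factors (1,1,1).

Now H_k = ker ∂_k / im ∂_{k+1}, so:

  H_1: rank ker ∂_1 − rank ∂_2 = (4 − 3) − 0 = 1, and there is no ∂_2, so H_1 = Z.

(K is a triangulation of the circle S^1.)

H_1 ≅ Z.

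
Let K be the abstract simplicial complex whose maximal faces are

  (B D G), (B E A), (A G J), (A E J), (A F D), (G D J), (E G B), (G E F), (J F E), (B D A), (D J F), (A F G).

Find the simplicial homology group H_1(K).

Fix the vertex order A < B < D < E < F < G < J and write every simplex with vertices in increasing order. Then dim K = 2 and the simplices of K are:

  0-simplices (7): A, B, D, E, F, G, J
  1-simplices (18): AB, AD, AE, AF, AG, AJ, BD, BE, BG, DF, DG, DJ, EF, EG, EJ, FG, FJ, GJ
  2-simplices (12): ABD, ABE, ADF, AEJ, AFG, AGJ, BDG, BEG, DFJ, DGJ, EFG, EFJ

Hence C_0 ≅ Z^7, C_1 ≅ Z^18, C_2 ≅ Z^12.

The boundary map ∂_1: C_1 → C_0 is given by ∂[p,q] = [q] − [p].
The 7×18 boundary matrix has rank 6 and Smith normal form diag(1,1,1,1,1,1).

∂_2: C_2 → C_1 acts by ∂[p,q,r] = [q,r] − [p,r] + [p,q]. For instance
  ∂EFJ = FJ − EJ + EF,
  ∂DGJ = GJ − DJ + DG.
The 18×12 boundary matrix has rank 12 and Smith normal form diag(1,1,1,1,1,1,1,1,1,1,1,2).

Now H_k = ker ∂_k / im ∂_{k+1}, so:

  H_1: rank ker ∂_1 − rank ∂_2 = (18 − 6) − 12 = 0, and ∂_2 has invariant factor 2 > 1, so H_1 = Z/2Z.

H_1 = Z/2Z.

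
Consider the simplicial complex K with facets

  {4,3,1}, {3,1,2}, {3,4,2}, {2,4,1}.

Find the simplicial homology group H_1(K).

H_1 = 0.

Fix the vertex order 1 < 2 < 3 < 4 and write every simplex with vertices in increasing order. Then dim K = 2 and the simplices of K are:

  0-simplices (4): [1], [2], [3], [4]
  1-simplices (6): [1,2], [1,3], [1,4], [2,3], [2,4], [3,4]
  2-simplices (4): [1,2,3], [1,2,4], [1,3,4], [2,3,4]

so the chain groups are C_0 ≅ Z^4, C_1 ≅ Z^6, C_2 ≅ Z^4.

The boundary map ∂_1: C_1 → C_0 maps an edge to its endpoints' difference, ∂[p,q] = q − p. For instance
  ∂[1,2] = [2] − [1].
The 4×6 boundary matrix has rank 3 and Smith normal form diag(1,1,1).

∂_2: C_2 → C_1 acts by ∂[p,q,r] = [q,r] − [p,r] + [p,q]. For instance
  ∂[1,2,3] = [2,3] − [1,3] + [1,2],
  ∂[1,2,4] = [2,4] − [1,4] + [1,2].
As a 6×4 matrix over Z this has rank 3, with invariant factors (1,1,1).

Reading off H_k = ker ∂_k / im ∂_{k+1}:

  H_1: rank ker ∂_1 − rank ∂_2 = (6 − 3) − 3 = 0, and the invariant factors of ∂_2 are all 1, so H_1 = 0.

(K is a triangulation of the 2-sphere S^2.)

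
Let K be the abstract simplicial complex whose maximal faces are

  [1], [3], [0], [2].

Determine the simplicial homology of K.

Take the total order 0 < 1 < 2 < 3 on the vertex set. Then K (dimension 0) consists of the simplices:

  0-simplices (4): [0], [1], [2], [3]

Hence C_0 ≅ Z^4.

From H_k ≅ ker(∂_k) / im(∂_{k+1}) we obtain:

  H_0: rank C_0 − rank ∂_1 = 4 − 0 = 4, and there is no ∂_1, so H_0 ≅ Z^4.

H_0 ≅ Z^4.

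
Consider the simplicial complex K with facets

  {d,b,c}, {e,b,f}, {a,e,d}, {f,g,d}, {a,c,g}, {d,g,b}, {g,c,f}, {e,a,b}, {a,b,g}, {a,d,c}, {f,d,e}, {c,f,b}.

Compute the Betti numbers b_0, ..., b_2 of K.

b_0 = 1, b_1 = 0, b_2 = 0.

Take the total order a < b < c < d < e < f < g on the vertex set. Then K (dimension 2) consists of the simplices:

  0-simplices (7): a, b, c, d, e, f, g
  1-simplices (18): ab, ac, ad, ae, ag, bc, bd, be, bf, bg, cd, cf, cg, de, df, dg, ef, fg
  2-simplices (12): abe, abg, acd, acg, ade, bcd, bcf, bdg, bef, cfg, def, dfg

so the chain groups are C_0 ≅ Z^7, C_1 ≅ Z^18, C_2 ≅ Z^12.

Boundary ∂_1: C_1 → C_0 sends each edge [p,q] (with p < q) to q − p. For instance
  ∂bg = g − b.
The 7×18 boundary matrix has rank 6 and Smith normal form diag(1,1,1,1,1,1).

∂_2: C_2 → C_1 acts by ∂[p,q,r] = [q,r] − [p,r] + [p,q]. For instance
  ∂ade = de − ae + ad,
  ∂acd = cd − ad + ac.
This gives a 18×12 integer matrix of rank 12; reducing to Smith normal form yields diagonal entries (1,1,1,1,1,1,1,1,1,1,1,2).

Now H_k = ker ∂_k / im ∂_{k+1}, so:

  H_0: rank C_0 − rank ∂_1 = 7 − 6 = 1, and the invariant factors of ∂_1 are all 1, so H_0 ≅ Z.
  H_1: rank ker ∂_1 − rank ∂_2 = (18 − 6) − 12 = 0, and ∂_2 has invariant factor 2 > 1, so H_1 ≅ Z/2.
  H_2: rank ker ∂_2 − rank ∂_3 = (12 − 12) − 0 = 0, and there is no ∂_3, so H_2 ≅ 0.

Hence the Betti numbers are b_0 = 1, b_1 = 0, b_2 = 0.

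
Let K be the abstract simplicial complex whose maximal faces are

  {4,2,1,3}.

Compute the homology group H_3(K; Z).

H_3 = 0.

Take the total order 1 < 2 < 3 < 4 on the vertex set. Then K (dimension 3) consists of the simplices:

  0-simplices (4): [1], [2], [3], [4]
  1-simplices (6): [1,2], [1,3], [1,4], [2,3], [2,4], [3,4]
  2-simplices (4): [1,2,3], [1,2,4], [1,3,4], [2,3,4]
  3-simplices (1): [1,2,3,4]

so the chain groups are C_0 ≅ Z^4, C_1 ≅ Z^6, C_2 ≅ Z^4, C_3 ≅ Z^1.

∂_1: C_1 → C_0 maps an edge to its endpoints' difference, ∂[p,q] = q − p. For instance
  ∂[1,2] = [2] − [1].
The 4×6 boundary matrix has rank 3 and Smith normal form diag(1,1,1).

∂_2: C_2 → C_1 maps a triangle to the signed sum of its edges. For instance
  ∂[1,2,4] = [2,4] − [1,4] + [1,2],
  ∂[2,3,4] = [3,4] − [2,4] + [2,3].
The resulting 6×4 matrix has rank 3, and its Smith normal form has invariant factors (1,1,1).

Boundary ∂_3: C_3 → C_2 sends each 3-simplex σ to the alternating sum Σ_i (−1)^i (σ with its i-th vertex removed). For instance
  ∂[1,2,3,4] = [2,3,4] − [1,3,4] + [1,2,4] − [1,2,3].
The resulting 4×1 matrix has rank 1, and its Smith normal form has invariant factors (1).

Computing H_k = (kernel of ∂_k) / (image of ∂_{k+1}):

  H_3: rank ker ∂_3 − rank ∂_4 = (1 − 1) − 0 = 0, and there is no ∂_4, so H_3 ≅ 0.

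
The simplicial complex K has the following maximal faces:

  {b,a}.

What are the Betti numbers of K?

b_0 = 1, b_1 = 0.

Fix the vertex order a < b and write every simplex with vertices in increasing order. Then dim K = 1 and the simplices of K are:

  0-simplices (2): a, b
  1-simplices (1): ab

giving chain groups C_0 ≅ Z^2, C_1 ≅ Z^1.

∂_1: C_1 → C_0 sends each edge [p,q] (with p < q) to q − p.
The 2×1 boundary matrix has rank 1 and Smith normal form diag(1).

Reading off H_k = ker ∂_k / im ∂_{k+1}:

  H_0: rank C_0 − rank ∂_1 = 2 − 1 = 1, and the invariant factors of ∂_1 are all 1, so H_0 = Z.
  H_1: rank ker ∂_1 − rank ∂_2 = (1 − 1) − 0 = 0, and there is no ∂_2, so H_1 = 0.

(K is a triangulation of the 1-simplex.)

Hence the Betti numbers are b_0 = 1, b_1 = 0.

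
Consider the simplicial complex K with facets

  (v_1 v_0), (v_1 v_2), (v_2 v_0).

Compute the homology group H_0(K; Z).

Take the total order v_0 < v_1 < v_2 on the vertex set. Then K (dimension 1) consists of the simplices:

  0-simplices (3): [v_0], [v_1], [v_2]
  1-simplices (3): [v_0,v_1], [v_0,v_2], [v_1,v_2]

so the chain groups are C_0 ≅ Z^3, C_1 ≅ Z^3.

∂_1: C_1 → C_0 sends each edge [p,q] (with p < q) to q − p.
This gives a 3×3 integer matrix of rank 2; reducing to Smith normal form yields diagonal entries (1,1).

From H_k ≅ ker(∂_k) / im(∂_{k+1}) we obtain:

  H_0: rank C_0 − rank ∂_1 = 3 − 2 = 1, and the invariant factors of ∂_1 are all 1, so H_0 = Z.

H_0 ≅ Z.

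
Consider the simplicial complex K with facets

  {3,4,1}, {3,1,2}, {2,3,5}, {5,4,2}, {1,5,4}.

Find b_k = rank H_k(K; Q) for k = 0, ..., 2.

b_0 = 1, b_1 = 1, b_2 = 0.

We work with the vertex ordering 1 < 2 < 3 < 4 < 5. The simplices of K, each written with vertices in increasing order, are:

  0-simplices (5): [1], [2], [3], [4], [5]
  1-simplices (10): [1,2], [1,3], [1,4], [1,5], [2,3], [2,4], [2,5], [3,4], [3,5], [4,5]
  2-simplices (5): [1,2,3], [1,3,4], [1,4,5], [2,3,5], [2,4,5]

so the chain groups are C_0 ≅ Z^5, C_1 ≅ Z^10, C_2 ≅ Z^5.

Boundary ∂_1: C_1 → C_0 sends each edge [p,q] (with p < q) to q − p.
As a 5×10 matrix over Z this has rank 4, with invariant factors (1,1,1,1).

Boundary ∂_2: C_2 → C_1 acts by ∂[p,q,r] = [q,r] − [p,r] + [p,q]. For instance
  ∂[2,3,5] = [3,5] − [2,5] + [2,3],
  ∂[1,4,5] = [4,5] − [1,5] + [1,4].
As a 10×5 matrix over Z this has rank 5, with invariant factors (1,1,1,1,1).

Reading off H_k = ker ∂_k / im ∂_{k+1}:

  H_0: rank C_0 − rank ∂_1 = 5 − 4 = 1, and the invariant factors of ∂_1 are all 1, so H_0 = Z.
  H_1: rank ker ∂_1 − rank ∂_2 = (10 − 4) − 5 = 1, and the invariant factors of ∂_2 are all 1, so H_1 = Z.
  H_2: rank ker ∂_2 − rank ∂_3 = (5 − 5) − 0 = 0, and there is no ∂_3, so H_2 = 0.

(K is a triangulation of the Möbius band.)

Hence the Betti numbers are b_0 = 1, b_1 = 1, b_2 = 0.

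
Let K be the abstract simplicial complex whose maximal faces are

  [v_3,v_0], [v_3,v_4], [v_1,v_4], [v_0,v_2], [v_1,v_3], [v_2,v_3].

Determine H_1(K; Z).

H_1 = Z^2.

Fix the vertex order v_0 < v_1 < v_2 < v_3 < v_4 and write every simplex with vertices in increasing order. Then dim K = 1 and the simplices of K are:

  0-simplices (5): [v_0], [v_1], [v_2], [v_3], [v_4]
  1-simplices (6): [v_0,v_2], [v_0,v_3], [v_1,v_3], [v_1,v_4], [v_2,v_3], [v_3,v_4]

giving chain groups C_0 ≅ Z^5, C_1 ≅ Z^6.

The boundary map ∂_1: C_1 → C_0 is given by ∂[p,q] = [q] − [p]. For instance
  ∂[v_0,v_3] = [v_3] − [v_0].
The 5×6 boundary matrix has rank 4 and Smith normal form diag(1,1,1,1).

Reading off H_k = ker ∂_k / im ∂_{k+1}:

  H_1: rank ker ∂_1 − rank ∂_2 = (6 − 4) − 0 = 2, and there is no ∂_2, so H_1 = Z^2.

(K is a triangulation of a wedge of 2 circles.)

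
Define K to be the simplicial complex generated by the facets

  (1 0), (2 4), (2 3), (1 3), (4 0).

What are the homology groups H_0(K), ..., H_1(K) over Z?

We work with the vertex ordering 0 < 1 < 2 < 3 < 4. The simplices of K, each written with vertices in increasing order, are:

  0-simplices (5): [0], [1], [2], [3], [4]
  1-simplices (5): [0,1], [0,4], [1,3], [2,3], [2,4]

Hence C_0 ≅ Z^5, C_1 ≅ Z^5.

Boundary ∂_1: C_1 → C_0 is given by ∂[p,q] = [q] − [p].
This gives a 5×5 integer matrix of rank 4; reducing to Smith normal form yields diagonal entries (1,1,1,1).

From H_k ≅ ker(∂_k) / im(∂_{k+1}) we obtain:

  H_0: rank C_0 − rank ∂_1 = 5 − 4 = 1, and the invariant factors of ∂_1 are all 1, so H_0 ≅ Z.
  H_1: rank ker ∂_1 − rank ∂_2 = (5 − 4) − 0 = 1, and there is no ∂_2, so H_1 ≅ Z.

H_0 ≅ Z,  H_1 ≅ Z.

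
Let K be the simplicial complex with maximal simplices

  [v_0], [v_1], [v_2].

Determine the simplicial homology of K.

H_0 ≅ Z^3.

Fix the vertex order v_0 < v_1 < v_2 and write every simplex with vertices in increasing order. Then dim K = 0 and the simplices of K are:

  0-simplices (3): [v_0], [v_1], [v_2]

giving chain groups C_0 ≅ Z^3.

Reading off H_k = ker ∂_k / im ∂_{k+1}:

  H_0: rank C_0 − rank ∂_1 = 3 − 0 = 3, and there is no ∂_1, so H_0 ≅ Z^3.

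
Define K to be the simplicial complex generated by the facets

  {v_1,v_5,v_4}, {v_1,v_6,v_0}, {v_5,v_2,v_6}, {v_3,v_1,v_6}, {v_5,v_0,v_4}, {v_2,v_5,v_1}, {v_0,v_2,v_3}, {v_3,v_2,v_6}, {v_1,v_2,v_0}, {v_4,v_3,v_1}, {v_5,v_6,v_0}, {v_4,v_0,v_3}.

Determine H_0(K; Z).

H_0 = Z.

K has 7 vertices, 18 edges, 12 triangles.
rank ∂_0 = 0, rank ∂_1 = 6 ⇒ b_0 = 7 − 0 − 6 = 1; all invariant factors of ∂_1 are 1 so no torsion. So H_0 = Z.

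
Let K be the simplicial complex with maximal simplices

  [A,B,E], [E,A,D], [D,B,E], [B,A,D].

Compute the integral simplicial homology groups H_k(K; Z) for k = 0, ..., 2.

H_0 ≅ Z,  H_1 = 0,  H_2 ≅ Z.

K has 4 vertices, 6 edges, 4 triangles.
rank ∂_0 = 0, rank ∂_1 = 3 ⇒ b_0 = 4 − 0 − 3 = 1; all invariant factors of ∂_1 are 1 so no torsion. So H_0 ≅ Z.
rank ∂_1 = 3, rank ∂_2 = 3 ⇒ b_1 = 6 − 3 − 3 = 0; all invariant factors of ∂_2 are 1 so no torsion. So H_1 ≅ 0.
rank ∂_2 = 3, rank ∂_3 = 0 ⇒ b_2 = 4 − 3 − 0 = 1. So H_2 ≅ Z.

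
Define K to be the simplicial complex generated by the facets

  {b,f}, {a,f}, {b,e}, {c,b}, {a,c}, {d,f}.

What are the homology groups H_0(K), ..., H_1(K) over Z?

Fix the vertex order a < b < c < d < e < f and write every simplex with vertices in increasing order. Then dim K = 1 and the simplices of K are:

  0-simplices (6): a, b, c, d, e, f
  1-simplices (6): ac, af, bc, be, bf, df

so the chain groups are C_0 ≅ Z^6, C_1 ≅ Z^6.

Boundary ∂_1: C_1 → C_0 sends each edge [p,q] (with p < q) to q − p. For instance
  ∂bc = c − b.
The resulting 6×6 matrix has rank 5, and its Smith normal form has invariant factors (1,1,1,1,1).

Computing H_k = (kernel of ∂_k) / (image of ∂_{k+1}):

  H_0: rank C_0 − rank ∂_1 = 6 − 5 = 1, and the invariant factors of ∂_1 are all 1, so H_0 = Z.
  H_1: rank ker ∂_1 − rank ∂_2 = (6 − 5) − 0 = 1, and there is no ∂_2, so H_1 = Z.

H_0 = Z,  H_1 = Z.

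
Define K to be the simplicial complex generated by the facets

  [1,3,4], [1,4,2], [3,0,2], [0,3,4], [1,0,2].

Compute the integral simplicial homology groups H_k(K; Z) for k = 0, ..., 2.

Fix the vertex order 0 < 1 < 2 < 3 < 4 and write every simplex with vertices in increasing order. Then dim K = 2 and the simplices of K are:

  0-simplices (5): [0], [1], [2], [3], [4]
  1-simplices (10): [0,1], [0,2], [0,3], [0,4], [1,2], [1,3], [1,4], [2,3], [2,4], [3,4]
  2-simplices (5): [0,1,2], [0,2,3], [0,3,4], [1,2,4], [1,3,4]

giving chain groups C_0 ≅ Z^5, C_1 ≅ Z^10, C_2 ≅ Z^5.

The boundary map ∂_1: C_1 → C_0 is given by ∂[p,q] = [q] − [p].
As a 5×10 matrix over Z this has rank 4, with invariant factors (1,1,1,1).

Boundary ∂_2: C_2 → C_1 sends each 2-simplex [p,q,r] to [q,r] − [p,r] + [p,q]. For instance
  ∂[0,2,3] = [2,3] − [0,3] + [0,2],
  ∂[0,1,2] = [1,2] − [0,2] + [0,1].
This gives a 10×5 integer matrix of rank 5; reducing to Smith normal form yields diagonal entries (1,1,1,1,1).

From H_k ≅ ker(∂_k) / im(∂_{k+1}) we obtain:

  H_0: rank C_0 − rank ∂_1 = 5 − 4 = 1, and the invariant factors of ∂_1 are all 1, so H_0 = Z.
  H_1: rank ker ∂_1 − rank ∂_2 = (10 − 4) − 5 = 1, and the invariant factors of ∂_2 are all 1, so H_1 = Z.
  H_2: rank ker ∂_2 − rank ∂_3 = (5 − 5) − 0 = 0, and there is no ∂_3, so H_2 = 0.

H_0 ≅ Z,  H_1 ≅ Z,  H_2 = 0.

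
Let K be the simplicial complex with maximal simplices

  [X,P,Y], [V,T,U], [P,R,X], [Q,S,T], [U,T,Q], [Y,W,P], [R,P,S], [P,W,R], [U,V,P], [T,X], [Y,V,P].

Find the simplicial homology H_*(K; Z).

H_0 = Z,  H_1 = Z^2,  H_2 = 0.

Order the vertices as P < Q < R < S < T < U < V < W < X < Y. Listing each simplex with vertices in this order, K has dimension 2 with simplices:

  0-simplices (10): P, Q, R, S, T, U, V, W, X, Y
  1-simplices (21): PR, PS, PU, PV, PW, PX, PY, QS, QT, QU, RS, RW, RX, ST, TU, TV, TX, UV, VY, WY, XY
  2-simplices (10): PRS, PRW, PRX, PUV, PVY, PWY, PXY, QST, QTU, TUV

Hence C_0 ≅ Z^10, C_1 ≅ Z^21, C_2 ≅ Z^10.

The boundary map ∂_1: C_1 → C_0 maps an edge to its endpoints' difference, ∂[p,q] = q − p. For instance
  ∂WY = Y − W.
As a 10×21 matrix over Z this has rank 9, with invariant factors (1,1,1,1,1,1,1,1,1).

∂_2: C_2 → C_1 sends each 2-simplex [p,q,r] to [q,r] − [p,r] + [p,q]. For instance
  ∂PUV = UV − PV + PU,
  ∂PVY = VY − PY + PV.
The 21×10 boundary matrix has rank 10 and Smith normal form diag(1,1,1,1,1,1,1,1,1,1).

Now H_k = ker ∂_k / im ∂_{k+1}, so:

  H_0: rank C_0 − rank ∂_1 = 10 − 9 = 1, and the invariant factors of ∂_1 are all 1, so H_0 ≅ Z.
  H_1: rank ker ∂_1 − rank ∂_2 = (21 − 9) − 10 = 2, and the invariant factors of ∂_2 are all 1, so H_1 ≅ Z^2.
  H_2: rank ker ∂_2 − rank ∂_3 = (10 − 10) − 0 = 0, and there is no ∂_3, so H_2 ≅ 0.

As a check, the Euler characteristic is 10 − 21 + 10 = -1, which agrees with 1 − 2 + 0 = -1.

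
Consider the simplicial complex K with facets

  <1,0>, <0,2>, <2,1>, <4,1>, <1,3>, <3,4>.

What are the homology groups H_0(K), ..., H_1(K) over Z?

H_0 ≅ Z,  H_1 ≅ Z^2.

We work with the vertex ordering 0 < 1 < 2 < 3 < 4. The simplices of K, each written with vertices in increasing order, are:

  0-simplices (5): [0], [1], [2], [3], [4]
  1-simplices (6): [0,1], [0,2], [1,2], [1,3], [1,4], [3,4]

giving chain groups C_0 ≅ Z^5, C_1 ≅ Z^6.

∂_1: C_1 → C_0 is given by ∂[p,q] = [q] − [p].
This gives a 5×6 integer matrix of rank 4; reducing to Smith normal form yields diagonal entries (1,1,1,1).

Computing H_k = (kernel of ∂_k) / (image of ∂_{k+1}):

  H_0: rank C_0 − rank ∂_1 = 5 − 4 = 1, and the invariant factors of ∂_1 are all 1, so H_0 = Z.
  H_1: rank ker ∂_1 − rank ∂_2 = (6 − 4) − 0 = 2, and there is no ∂_2, so H_1 = Z^2.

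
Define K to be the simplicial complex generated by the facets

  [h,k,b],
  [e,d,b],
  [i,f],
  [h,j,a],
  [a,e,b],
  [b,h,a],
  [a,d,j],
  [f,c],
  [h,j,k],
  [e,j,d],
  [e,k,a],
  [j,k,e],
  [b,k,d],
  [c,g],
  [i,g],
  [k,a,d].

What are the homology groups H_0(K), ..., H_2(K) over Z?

H_0 ≅ Z^2,  H_1 ≅ Z × Z/2,  H_2 = 0.

Take the total order a < b < c < d < e < f < g < h < i < j < k on the vertex set. Then K (dimension 2) consists of the simplices:

  0-simplices (11): a, b, c, d, e, f, g, h, i, j, k
  1-simplices (22): ab, ad, ae, ah, aj, ak, bd, be, bh, bk, cf, cg, de, dj, dk, ej, ek, fi, gi, hj, hk, jk
  2-simplices (12): abe, abh, adj, adk, aek, ahj, bde, bdk, bhk, dej, ejk, hjk

giving chain groups C_0 ≅ Z^11, C_1 ≅ Z^22, C_2 ≅ Z^12.

∂_1: C_1 → C_0 sends each edge [p,q] (with p < q) to q − p.
The resulting 11×22 matrix has rank 9, and its Smith normal form has invariant factors (1,1,1,1,1,1,1,1,1).

Boundary ∂_2: C_2 → C_1 acts by ∂[p,q,r] = [q,r] − [p,r] + [p,q]. For instance
  ∂bdk = dk − bk + bd,
  ∂adj = dj − aj + ad.
The resulting 22×12 matrix has rank 12, and its Smith normal form has invariant factors (1,1,1,1,1,1,1,1,1,1,1,2).

From H_k ≅ ker(∂_k) / im(∂_{k+1}) we obtain:

  H_0: rank C_0 − rank ∂_1 = 11 − 9 = 2, and the invariant factors of ∂_1 are all 1, so H_0 ≅ Z^2.
  H_1: rank ker ∂_1 − rank ∂_2 = (22 − 9) − 12 = 1, and ∂_2 has invariant factor 2 > 1, so H_1 ≅ Z × Z/2.
  H_2: rank ker ∂_2 − rank ∂_3 = (12 − 12) − 0 = 0, and there is no ∂_3, so H_2 ≅ 0.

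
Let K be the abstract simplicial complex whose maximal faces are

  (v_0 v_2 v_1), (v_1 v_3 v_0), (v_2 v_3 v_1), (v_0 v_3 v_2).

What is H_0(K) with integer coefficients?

H_0 ≅ Z.

Order the vertices as v_0 < v_1 < v_2 < v_3. Listing each simplex with vertices in this order, K has dimension 2 with simplices:

  0-simplices (4): [v_0], [v_1], [v_2], [v_3]
  1-simplices (6): [v_0,v_1], [v_0,v_2], [v_0,v_3], [v_1,v_2], [v_1,v_3], [v_2,v_3]
  2-simplices (4): [v_0,v_1,v_2], [v_0,v_1,v_3], [v_0,v_2,v_3], [v_1,v_2,v_3]

Hence C_0 ≅ Z^4, C_1 ≅ Z^6, C_2 ≅ Z^4.

The boundary map ∂_1: C_1 → C_0 maps an edge to its endpoints' difference, ∂[p,q] = q − p. For instance
  ∂[v_1,v_2] = [v_2] − [v_1].
As a 4×6 matrix over Z this has rank 3, with invariant factors (1,1,1).

The boundary map ∂_2: C_2 → C_1 sends each 2-simplex [p,q,r] to [q,r] − [p,r] + [p,q]. For instance
  ∂[v_1,v_2,v_3] = [v_2,v_3] − [v_1,v_3] + [v_1,v_2],
  ∂[v_0,v_2,v_3] = [v_2,v_3] − [v_0,v_3] + [v_0,v_2].
The 6×4 boundary matrix has rank 3 and Smith normal form diag(1,1,1).

Now H_k = ker ∂_k / im ∂_{k+1}, so:

  H_0: rank C_0 − rank ∂_1 = 4 − 3 = 1, and the invariant factors of ∂_1 are all 1, so H_0 = Z.

(K is a triangulation of the 2-sphere S^2.)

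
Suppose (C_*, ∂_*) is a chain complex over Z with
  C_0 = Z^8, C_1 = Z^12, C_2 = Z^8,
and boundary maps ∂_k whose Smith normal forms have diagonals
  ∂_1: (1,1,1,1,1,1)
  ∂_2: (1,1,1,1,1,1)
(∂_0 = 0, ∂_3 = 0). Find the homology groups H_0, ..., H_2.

H_0: b_0 = 8 − 0 − 6 = 2; torsion from ∂_1 factors > 1: none. So H_0 ≅ Z^2.
H_1: b_1 = 12 − 6 − 6 = 0; torsion from ∂_2 factors > 1: none. So H_1 ≅ 0.
H_2: b_2 = 8 − 6 − 0 = 2; torsion from ∂_3 factors > 1: none. So H_2 ≅ Z^2.

H_0 ≅ Z^2,  H_1 = 0,  H_2 ≅ Z^2.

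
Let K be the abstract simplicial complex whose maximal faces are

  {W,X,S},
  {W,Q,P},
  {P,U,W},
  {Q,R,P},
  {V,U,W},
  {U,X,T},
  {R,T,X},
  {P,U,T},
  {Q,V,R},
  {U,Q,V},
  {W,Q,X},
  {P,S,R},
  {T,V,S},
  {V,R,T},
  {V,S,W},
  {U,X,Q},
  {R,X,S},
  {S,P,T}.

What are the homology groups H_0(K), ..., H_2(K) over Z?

Order the vertices as P < Q < R < S < T < U < V < W < X. Listing each simplex with vertices in this order, K has dimension 2 with simplices:

  0-simplices (9): P, Q, R, S, T, U, V, W, X
  1-simplices (27): PQ, PR, PS, PT, PU, PW, QR, QU, QV, QW, QX, RS, RT, RV, RX, ST, SV, SW, SX, TU, TV, TX, UV, UW, UX, VW, WX
  2-simplices (18): PQR, PQW, PRS, PST, PTU, PUW, QRV, QUV, QUX, QWX, RSX, RTV, RTX, STV, SVW, SWX, TUX, UVW

so the chain groups are C_0 ≅ Z^9, C_1 ≅ Z^27, C_2 ≅ Z^18.

Boundary ∂_1: C_1 → C_0 is given by ∂[p,q] = [q] − [p]. For instance
  ∂QU = U − Q.
This gives a 9×27 integer matrix of rank 8; reducing to Smith normal form yields diagonal entries (1,1,1,1,1,1,1,1).

The boundary map ∂_2: C_2 → C_1 sends each 2-simplex [p,q,r] to [q,r] − [p,r] + [p,q]. For instance
  ∂UVW = VW − UW + UV,
  ∂QUV = UV − QV + QU.
The 27×18 boundary matrix has rank 18 and Smith normal form diag(1,1,1,1,1,1,1,1,1,1,1,1,1,1,1,1,1,2).

Reading off H_k = ker ∂_k / im ∂_{k+1}:

  H_0: rank C_0 − rank ∂_1 = 9 − 8 = 1, and the invariant factors of ∂_1 are all 1, so H_0 ≅ Z.
  H_1: rank ker ∂_1 − rank ∂_2 = (27 − 8) − 18 = 1, and ∂_2 has invariant factor 2 > 1, so H_1 ≅ Z ⊕ Z/2.
  H_2: rank ker ∂_2 − rank ∂_3 = (18 − 18) − 0 = 0, and there is no ∂_3, so H_2 ≅ 0.

(K is a triangulation of the Klein bottle.)

H_0 ≅ Z,  H_1 ≅ Z ⊕ Z/2,  H_2 = 0.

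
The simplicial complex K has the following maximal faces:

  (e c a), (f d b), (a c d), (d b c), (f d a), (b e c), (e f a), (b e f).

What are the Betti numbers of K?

We work with the vertex ordering a < b < c < d < e < f. The simplices of K, each written with vertices in increasing order, are:

  0-simplices (6): a, b, c, d, e, f
  1-simplices (12): ac, ad, ae, af, bc, bd, be, bf, cd, ce, df, ef
  2-simplices (8): acd, ace, adf, aef, bcd, bce, bdf, bef

so the chain groups are C_0 ≅ Z^6, C_1 ≅ Z^12, C_2 ≅ Z^8.

∂_1: C_1 → C_0 maps an edge to its endpoints' difference, ∂[p,q] = q − p. For instance
  ∂ef = f − e.
The resulting 6×12 matrix has rank 5, and its Smith normal form has invariant factors (1,1,1,1,1).

The boundary map ∂_2: C_2 → C_1 maps a triangle to the signed sum of its edges. For instance
  ∂bdf = df − bf + bd,
  ∂acd = cd − ad + ac.
The 12×8 boundary matrix has rank 7 and Smith normal form diag(1,1,1,1,1,1,1).

Now H_k = ker ∂_k / im ∂_{k+1}, so:

  H_0: rank C_0 − rank ∂_1 = 6 − 5 = 1, and the invariant factors of ∂_1 are all 1, so H_0 = Z.
  H_1: rank ker ∂_1 − rank ∂_2 = (12 − 5) − 7 = 0, and the invariant factors of ∂_2 are all 1, so H_1 = 0.
  H_2: rank ker ∂_2 − rank ∂_3 = (8 − 7) − 0 = 1, and there is no ∂_3, so H_2 = Z.

Hence the Betti numbers are b_0 = 1, b_1 = 0, b_2 = 1.

b_0 = 1, b_1 = 0, b_2 = 1.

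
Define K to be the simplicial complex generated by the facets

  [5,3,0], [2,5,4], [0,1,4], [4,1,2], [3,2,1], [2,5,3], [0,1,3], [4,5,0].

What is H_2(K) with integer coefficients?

H_2 = Z.

We work with the vertex ordering 0 < 1 < 2 < 3 < 4 < 5. The simplices of K, each written with vertices in increasing order, are:

  0-simplices (6): [0], [1], [2], [3], [4], [5]
  1-simplices (12): [0,1], [0,3], [0,4], [0,5], [1,2], [1,3], [1,4], [2,3], [2,4], [2,5], [3,5], [4,5]
  2-simplices (8): [0,1,3], [0,1,4], [0,3,5], [0,4,5], [1,2,3], [1,2,4], [2,3,5], [2,4,5]

so the chain groups are C_0 ≅ Z^6, C_1 ≅ Z^12, C_2 ≅ Z^8.

Boundary ∂_1: C_1 → C_0 sends each edge [p,q] (with p < q) to q − p. For instance
  ∂[1,4] = [4] − [1].
The resulting 6×12 matrix has rank 5, and its Smith normal form has invariant factors (1,1,1,1,1).

∂_2: C_2 → C_1 acts by ∂[p,q,r] = [q,r] − [p,r] + [p,q]. For instance
  ∂[1,2,3] = [2,3] − [1,3] + [1,2],
  ∂[0,1,4] = [1,4] − [0,4] + [0,1].
The resulting 12×8 matrix has rank 7, and its Smith normal form has invariant factors (1,1,1,1,1,1,1).

Now H_k = ker ∂_k / im ∂_{k+1}, so:

  H_2: rank ker ∂_2 − rank ∂_3 = (8 − 7) − 0 = 1, and there is no ∂_3, so H_2 ≅ Z.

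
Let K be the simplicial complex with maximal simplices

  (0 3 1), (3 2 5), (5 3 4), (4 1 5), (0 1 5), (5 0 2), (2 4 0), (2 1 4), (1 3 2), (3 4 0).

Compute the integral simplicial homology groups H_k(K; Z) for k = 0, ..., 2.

H_0 = Z,  H_1 = Z/2,  H_2 = 0.

Order the vertices as 0 < 1 < 2 < 3 < 4 < 5. Listing each simplex with vertices in this order, K has dimension 2 with simplices:

  0-simplices (6): [0], [1], [2], [3], [4], [5]
  1-simplices (15): [0,1], [0,2], [0,3], [0,4], [0,5], [1,2], [1,3], [1,4], [1,5], [2,3], [2,4], [2,5], [3,4], [3,5], [4,5]
  2-simplices (10): [0,1,3], [0,1,5], [0,2,4], [0,2,5], [0,3,4], [1,2,3], [1,2,4], [1,4,5], [2,3,5], [3,4,5]

giving chain groups C_0 ≅ Z^6, C_1 ≅ Z^15, C_2 ≅ Z^10.

Boundary ∂_1: C_1 → C_0 maps an edge to its endpoints' difference, ∂[p,q] = q − p. For instance
  ∂[3,4] = [4] − [3].
The resulting 6×15 matrix has rank 5, and its Smith normal form has invariant factors (1,1,1,1,1).

The boundary map ∂_2: C_2 → C_1 maps a triangle to the signed sum of its edges. For instance
  ∂[0,2,5] = [2,5] − [0,5] + [0,2],
  ∂[3,4,5] = [4,5] − [3,5] + [3,4].
This gives a 15×10 integer matrix of rank 10; reducing to Smith normal form yields diagonal entries (1,1,1,1,1,1,1,1,1,2).

Reading off H_k = ker ∂_k / im ∂_{k+1}:

  H_0: rank C_0 − rank ∂_1 = 6 − 5 = 1, and the invariant factors of ∂_1 are all 1, so H_0 = Z.
  H_1: rank ker ∂_1 − rank ∂_2 = (15 − 5) − 10 = 0, and ∂_2 has invariant factor 2 > 1, so H_1 = Z/2.
  H_2: rank ker ∂_2 − rank ∂_3 = (10 − 10) − 0 = 0, and there is no ∂_3, so H_2 = 0.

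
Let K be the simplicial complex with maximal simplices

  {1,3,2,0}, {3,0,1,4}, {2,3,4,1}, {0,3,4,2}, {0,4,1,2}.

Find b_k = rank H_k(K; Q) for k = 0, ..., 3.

b_0 = 1, b_1 = 0, b_2 = 0, b_3 = 1.

Order the vertices as 0 < 1 < 2 < 3 < 4. Listing each simplex with vertices in this order, K has dimension 3 with simplices:

  0-simplices (5): [0], [1], [2], [3], [4]
  1-simplices (10): [0,1], [0,2], [0,3], [0,4], [1,2], [1,3], [1,4], [2,3], [2,4], [3,4]
  2-simplices (10): [0,1,2], [0,1,3], [0,1,4], [0,2,3], [0,2,4], [0,3,4], [1,2,3], [1,2,4], [1,3,4], [2,3,4]
  3-simplices (5): [0,1,2,3], [0,1,2,4], [0,1,3,4], [0,2,3,4], [1,2,3,4]

so the chain groups are C_0 ≅ Z^5, C_1 ≅ Z^10, C_2 ≅ Z^10, C_3 ≅ Z^5.

Boundary ∂_1: C_1 → C_0 sends each edge [p,q] (with p < q) to q − p.
The 5×10 boundary matrix has rank 4 and Smith normal form diag(1,1,1,1).

∂_2: C_2 → C_1 maps a triangle to the signed sum of its edges. For instance
  ∂[1,3,4] = [3,4] − [1,4] + [1,3],
  ∂[0,1,3] = [1,3] − [0,3] + [0,1].
The 10×10 boundary matrix has rank 6 and Smith normal form diag(1,1,1,1,1,1).

∂_3: C_3 → C_2 sends each 3-simplex σ to the alternating sum Σ_i (−1)^i (σ with its i-th vertex removed). For instance
  ∂[0,1,2,4] = [1,2,4] − [0,2,4] + [0,1,4] − [0,1,2],
  ∂[0,2,3,4] = [2,3,4] − [0,3,4] + [0,2,4] − [0,2,3].
The 10×5 boundary matrix has rank 4 and Smith normal form diag(1,1,1,1).

Reading off H_k = ker ∂_k / im ∂_{k+1}:

  H_0: rank C_0 − rank ∂_1 = 5 − 4 = 1, and the invariant factors of ∂_1 are all 1, so H_0 ≅ Z.
  H_1: rank ker ∂_1 − rank ∂_2 = (10 − 4) − 6 = 0, and the invariant factors of ∂_2 are all 1, so H_1 ≅ 0.
  H_2: rank ker ∂_2 − rank ∂_3 = (10 − 6) − 4 = 0, and the invariant factors of ∂_3 are all 1, so H_2 ≅ 0.
  H_3: rank ker ∂_3 − rank ∂_4 = (5 − 4) − 0 = 1, and there is no ∂_4, so H_3 ≅ Z.

Hence the Betti numbers are b_0 = 1, b_1 = 0, b_2 = 0, b_3 = 1.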